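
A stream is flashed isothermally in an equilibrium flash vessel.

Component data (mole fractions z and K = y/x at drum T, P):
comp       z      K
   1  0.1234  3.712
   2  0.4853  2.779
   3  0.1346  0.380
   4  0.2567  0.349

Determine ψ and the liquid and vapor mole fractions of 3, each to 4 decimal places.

ψ = 0.7476, x_3 = 0.2509, y_3 = 0.0953

Newton iteration, ψ⁰ = 0.5:
  ψ = 0.5000: g = 0.23026, g' = -0.9415 → ψ = 0.7446
  ψ = 0.7446: g = 0.00292, g' = -0.9720 → ψ = 0.7476
Converged at ψ = 0.7476.
Compositions from xᵢ = zᵢ/(1+ψ(Kᵢ−1)), yᵢ = Kᵢxᵢ:
  1: x = 0.0408, y = 0.1513
  2: x = 0.2083, y = 0.5788
  3: x = 0.2509, y = 0.0953
  4: x = 0.5001, y = 0.1745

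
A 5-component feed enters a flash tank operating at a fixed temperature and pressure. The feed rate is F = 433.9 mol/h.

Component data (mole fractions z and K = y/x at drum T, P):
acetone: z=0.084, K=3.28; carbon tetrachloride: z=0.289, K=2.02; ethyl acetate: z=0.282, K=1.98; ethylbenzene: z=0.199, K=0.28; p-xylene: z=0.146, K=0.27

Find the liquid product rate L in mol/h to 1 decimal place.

Material balance + equilibrium reduce to Σ zᵢ(Kᵢ−1)/(1+β(Kᵢ−1)) = 0.
g(0) = ΣzᵢKᵢ − 1 = 0.513 and g(1) = 1 − Σzᵢ/Kᵢ = -0.563, so a root lies in (0, 1).
Iterate (Newton) starting at β = 0.6:
  β = 0.600: g = -0.0041, g' = -0.867 → β = 0.595
Converged at β = 0.595.
Then V = β·F = 0.5952·433.9 = 258.3 mol/h and L = F − V = 175.6 mol/h.

L = 175.6 mol/h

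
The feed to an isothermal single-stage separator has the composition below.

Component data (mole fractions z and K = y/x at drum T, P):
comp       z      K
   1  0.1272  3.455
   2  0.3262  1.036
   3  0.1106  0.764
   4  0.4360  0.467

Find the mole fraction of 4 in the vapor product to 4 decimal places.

y_4 = 0.2133

Rachford–Rice: g(ψ) = Σ zᵢ(Kᵢ−1)/(1+ψ(Kᵢ−1)) = 0.
g(0) = ΣzᵢKᵢ − 1 = 0.0655 and g(1) = 1 − Σzᵢ/Kᵢ = -0.4301, so a root lies in (0, 1).
Iterate (Newton) starting at ψ = 0.5:
  ψ = 0.5000: g = -0.19469, g' = -0.3931 → ψ = 0.0047
  ψ = 0.0047: g = 0.06137, g' = -0.8804 → ψ = 0.0744
  ψ = 0.0744: g = 0.00722, g' = -0.6893 → ψ = 0.0849
  ψ = 0.0849: g = 0.00011, g' = -0.6678 → ψ = 0.0850
Converged at ψ = 0.0850.
Compositions from xᵢ = zᵢ/(1+ψ(Kᵢ−1)), yᵢ = Kᵢxᵢ:
  1: x = 0.1052, y = 0.3636
  2: x = 0.3252, y = 0.3369
  3: x = 0.1129, y = 0.0862
  4: x = 0.4567, y = 0.2133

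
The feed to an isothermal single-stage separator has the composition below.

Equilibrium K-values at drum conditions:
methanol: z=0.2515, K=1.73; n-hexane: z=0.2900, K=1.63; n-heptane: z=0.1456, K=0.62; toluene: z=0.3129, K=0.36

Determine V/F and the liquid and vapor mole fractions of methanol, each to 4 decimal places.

Rachford–Rice: g(V/F) = Σ zᵢ(Kᵢ−1)/(1+V/F(Kᵢ−1)) = 0.
Feasibility: ΣzᵢKᵢ = 1.1107, Σzᵢ/Kᵢ = 1.4273 — both > 1, two phases present.
Iterate (Newton) starting at V/F = 0.37:
  V/F = 0.3700: g = -0.03405, g' = -0.4073 → V/F = 0.2864
  V/F = 0.2864: g = -0.00066, g' = -0.3929 → V/F = 0.2847
Converged at V/F = 0.2847.
Compositions from xᵢ = zᵢ/(1+V/F(Kᵢ−1)), yᵢ = Kᵢxᵢ:
  methanol: x = 0.2082, y = 0.3602
  n-hexane: x = 0.2459, y = 0.4008
  n-heptane: x = 0.1633, y = 0.1012
  toluene: x = 0.3826, y = 0.1377

V/F = 0.2847, x_methanol = 0.2082, y_methanol = 0.3602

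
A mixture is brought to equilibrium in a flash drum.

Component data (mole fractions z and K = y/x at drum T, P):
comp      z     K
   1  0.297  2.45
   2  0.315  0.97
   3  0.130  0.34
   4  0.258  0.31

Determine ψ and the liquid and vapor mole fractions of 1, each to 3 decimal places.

Rachford–Rice: g(ψ) = Σ zᵢ(Kᵢ−1)/(1+ψ(Kᵢ−1)) = 0.
g(0) = ΣzᵢKᵢ − 1 = 0.157 and g(1) = 1 − Σzᵢ/Kᵢ = -0.661, so a root lies in (0, 1).
Newton iteration, ψ⁰ = 0.63:
  ψ = 0.630: g = -0.2464, g' = -0.721 → ψ = 0.288
  ψ = 0.288: g = -0.0341, g' = -0.589 → ψ = 0.230
  ψ = 0.230: g = 0.0004, g' = -0.604 → ψ = 0.231
Converged at ψ = 0.231.
Compositions from xᵢ = zᵢ/(1+ψ(Kᵢ−1)), yᵢ = Kᵢxᵢ:
  1: x = 0.222, y = 0.545
  2: x = 0.317, y = 0.308
  3: x = 0.153, y = 0.052
  4: x = 0.307, y = 0.095

ψ = 0.231, x_1 = 0.222, y_1 = 0.545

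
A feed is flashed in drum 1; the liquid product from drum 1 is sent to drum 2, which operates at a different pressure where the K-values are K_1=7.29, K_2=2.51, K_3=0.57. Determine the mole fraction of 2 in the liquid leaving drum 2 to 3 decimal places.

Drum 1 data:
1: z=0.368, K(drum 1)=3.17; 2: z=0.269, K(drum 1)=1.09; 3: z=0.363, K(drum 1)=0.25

x_2 (drum 2) = 0.117

Drum 1:
Newton iteration, ψ₁⁰ = 0.36:
  ψ₁ = 0.360: g = 0.0988, g' = -0.931 → ψ₁ = 0.466
  ψ₁ = 0.466: g = 0.0017, g' = -0.913 → ψ₁ = 0.468
Converged at ψ₁ = 0.468.
Drum-1 compositions:
  1: x = 0.183, y = 0.579
  2: x = 0.258, y = 0.281
  3: x = 0.559, y = 0.140
Drum-2 feed = drum-1 liquid: z₂ = (0.1826, 0.2581, 0.5593).
Drum 2:
Newton iteration, ψ₂⁰ = 0.31:
  ψ₂ = 0.310: g = 0.3774, g' = -1.241 → ψ₂ = 0.614
  ψ₂ = 0.614: g = 0.1117, g' = -0.655 → ψ₂ = 0.785
  ψ₂ = 0.785: g = 0.0090, g' = -0.564 → ψ₂ = 0.801
Converged at ψ₂ = 0.801.
  1: x = 0.030, y = 0.221
  2: x = 0.117, y = 0.293
  3: x = 0.853, y = 0.486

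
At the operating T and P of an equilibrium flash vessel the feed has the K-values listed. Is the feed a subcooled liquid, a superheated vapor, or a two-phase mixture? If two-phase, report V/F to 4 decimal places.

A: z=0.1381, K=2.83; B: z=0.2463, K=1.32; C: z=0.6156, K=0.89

ΣzᵢKᵢ = 1.2638; Σzᵢ/Kᵢ = 0.9271.
Since Σzᵢ/Kᵢ < 1 the mixture is above its dew point — single vapor phase.

superheated vapor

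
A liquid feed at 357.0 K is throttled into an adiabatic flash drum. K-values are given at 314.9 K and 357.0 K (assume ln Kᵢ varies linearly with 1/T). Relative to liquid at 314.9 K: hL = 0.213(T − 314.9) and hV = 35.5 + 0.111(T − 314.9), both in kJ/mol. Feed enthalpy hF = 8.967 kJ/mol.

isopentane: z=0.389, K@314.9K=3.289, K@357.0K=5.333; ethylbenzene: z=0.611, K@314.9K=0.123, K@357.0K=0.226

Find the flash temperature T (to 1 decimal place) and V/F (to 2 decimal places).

Adiabatic flash: solve Rachford–Rice at each trial T, then check hF = ψ·hV(T) + (1−ψ)·hL(T).
  T = 314.9 K: K = (3.289, 0.123), RR gives ψ = 0.177, H_out = 6.270 kJ/mol
  T = 357.0 K: K = (5.333, 0.226), RR gives ψ = 0.362, H_out = 20.250 kJ/mol
  T = 335.9 K: K = (4.250, 0.170), RR gives ψ = 0.281, H_out = 13.831 kJ/mol
  T = 325.4 K: K = (3.754, 0.145), RR gives ψ = 0.233, H_out = 10.268 kJ/mol
  T = 320.1 K: K = (3.515, 0.134), RR gives ψ = 0.206, H_out = 8.317 kJ/mol
  T = 322.8 K: K = (3.636, 0.140), RR gives ψ = 0.220, H_out = 9.326 kJ/mol
  T = 321.5 K: K = (3.578, 0.137), RR gives ψ = 0.214, H_out = 8.844 kJ/mol
Linear interpolation between T = 321.5 (H_out = 8.844) and T = 322.8 (H_out = 9.326) on hF = 8.967 gives T ≈ 321.8 K, at which ψ = 0.22.

T = 321.8 K, V/F = 0.22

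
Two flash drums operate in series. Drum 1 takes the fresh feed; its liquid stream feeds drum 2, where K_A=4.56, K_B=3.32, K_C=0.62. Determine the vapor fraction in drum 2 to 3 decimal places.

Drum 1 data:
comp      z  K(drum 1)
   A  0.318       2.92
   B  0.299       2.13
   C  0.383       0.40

Drum 1:
Iterate (Newton) starting at ψ₁ = 0.5:
  ψ₁ = 0.500: g = 0.1991, g' = -0.742 → ψ₁ = 0.768
  ψ₁ = 0.768: g = 0.0013, g' = -0.775 → ψ₁ = 0.770
Converged at ψ₁ = 0.770.
Drum-1 compositions:
  A: x = 0.128, y = 0.375
  B: x = 0.160, y = 0.341
  C: x = 0.712, y = 0.285
Drum-2 feed = drum-1 liquid: z₂ = (0.1283, 0.1599, 0.7118).
Drum 2:
Rachford–Rice: g(ψ₂) = Σ zᵢ(Kᵢ−1)/(1+ψ₂(Kᵢ−1)) = 0.
Check two-phase: ΣzᵢKᵢ = 1.557 > 1 and Σzᵢ/Kᵢ = 1.224 > 1, so g(0) = 0.557 > 0 and g(1) = -0.224 < 0.
Iterate (Newton) starting at ψ₂ = 0.5:
  ψ₂ = 0.500: g = 0.0022, g' = -0.552 → ψ₂ = 0.504
Converged at ψ₂ = 0.504.
  A: x = 0.046, y = 0.209
  B: x = 0.074, y = 0.245
  C: x = 0.880, y = 0.546

V/F (drum 2) = 0.504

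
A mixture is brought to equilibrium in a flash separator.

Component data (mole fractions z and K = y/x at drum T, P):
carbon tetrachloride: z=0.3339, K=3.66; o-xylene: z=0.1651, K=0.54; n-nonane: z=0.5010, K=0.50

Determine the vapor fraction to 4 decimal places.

ψ = 0.4307

Rachford–Rice: g(ψ) = Σ zᵢ(Kᵢ−1)/(1+ψ(Kᵢ−1)) = 0.
g(0) = ΣzᵢKᵢ − 1 = 0.5617 and g(1) = 1 − Σzᵢ/Kᵢ = -0.3990, so a root lies in (0, 1).
Iterate (Newton) starting at ψ = 0.46:
  ψ = 0.4600: g = -0.02222, g' = -0.7453 → ψ = 0.4302
  ψ = 0.4302: g = 0.00038, g' = -0.7714 → ψ = 0.4307
Converged at ψ = 0.4307.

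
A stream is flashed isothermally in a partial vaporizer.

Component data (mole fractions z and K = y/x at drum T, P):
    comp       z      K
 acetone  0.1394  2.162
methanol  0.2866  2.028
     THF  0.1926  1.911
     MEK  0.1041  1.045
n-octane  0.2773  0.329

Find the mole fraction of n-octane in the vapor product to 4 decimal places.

y_n-octane = 0.1792

Rachford–Rice: g(ψ) = Σ zᵢ(Kᵢ−1)/(1+ψ(Kᵢ−1)) = 0.
Feasibility: ΣzᵢKᵢ = 1.4507, Σzᵢ/Kᵢ = 1.2491 — both > 1, two phases present.
Iterate (Newton) starting at ψ = 0.5:
  ψ = 0.5000: g = 0.14217, g' = -0.5658 → ψ = 0.7513
  ψ = 0.7513: g = -0.01379, g' = -0.7143 → ψ = 0.7320
  ψ = 0.7320: g = -0.00020, g' = -0.6935 → ψ = 0.7317
Converged at ψ = 0.7317.
Compositions from xᵢ = zᵢ/(1+ψ(Kᵢ−1)), yᵢ = Kᵢxᵢ:
  acetone: x = 0.0753, y = 0.1629
  methanol: x = 0.1636, y = 0.3317
  THF: x = 0.1156, y = 0.2209
  MEK: x = 0.1008, y = 0.1053
  n-octane: x = 0.5447, y = 0.1792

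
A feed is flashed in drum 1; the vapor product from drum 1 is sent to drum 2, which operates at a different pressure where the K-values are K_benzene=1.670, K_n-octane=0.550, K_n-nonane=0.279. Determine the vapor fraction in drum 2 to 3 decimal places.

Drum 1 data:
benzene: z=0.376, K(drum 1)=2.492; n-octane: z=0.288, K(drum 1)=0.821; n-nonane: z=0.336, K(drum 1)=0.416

V/F (drum 2) = 0.283

Drum 1:
Iterate (Newton) starting at ψ₁ = 0.5:
  ψ₁ = 0.500: g = -0.0125, g' = -0.514 → ψ₁ = 0.476
Converged at ψ₁ = 0.476.
Drum-1 compositions:
  benzene: x = 0.220, y = 0.548
  n-octane: x = 0.315, y = 0.258
  n-nonane: x = 0.465, y = 0.194
Drum-2 feed = drum-1 vapor: z₂ = (0.5480, 0.2585, 0.1936).
Drum 2:
Let ψ₂ = V/F and solve Σ zᵢ(Kᵢ−1)/(1+ψ₂(Kᵢ−1)) = 0.
Check two-phase: ΣzᵢKᵢ = 1.111 > 1 and Σzᵢ/Kᵢ = 1.492 > 1, so g(0) = 0.111 > 0 and g(1) = -0.492 < 0.
Newton–Raphson from ψ₂ = 0.32:
  ψ₂ = 0.320: g = -0.0150, g' = -0.408 → ψ₂ = 0.283
Converged at ψ₂ = 0.283.
  benzene: x = 0.461, y = 0.769
  n-octane: x = 0.296, y = 0.163
  n-nonane: x = 0.243, y = 0.068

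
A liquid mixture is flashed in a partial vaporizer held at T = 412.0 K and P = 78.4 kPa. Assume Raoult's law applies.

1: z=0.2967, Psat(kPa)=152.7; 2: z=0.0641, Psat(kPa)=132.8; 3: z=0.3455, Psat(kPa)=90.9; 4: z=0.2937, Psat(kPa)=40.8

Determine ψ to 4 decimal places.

ψ = 0.8309

Raoult's law: Kᵢ = Pᵢˢᵃᵗ/P = Pᵢˢᵃᵗ/78.4.
  K_1 = 152.7/78.4 = 1.947704, K_2 = 132.8/78.4 = 1.693878, K_3 = 90.9/78.4 = 1.159439, K_4 = 40.8/78.4 = 0.520408
Newton iteration, ψ⁰ = 0.63:
  ψ = 0.6300: g = 0.05523, g' = -0.2654 → ψ = 0.8381
  ψ = 0.8381: g = -0.00210, g' = -0.2908 → ψ = 0.8309
Converged at ψ = 0.8309.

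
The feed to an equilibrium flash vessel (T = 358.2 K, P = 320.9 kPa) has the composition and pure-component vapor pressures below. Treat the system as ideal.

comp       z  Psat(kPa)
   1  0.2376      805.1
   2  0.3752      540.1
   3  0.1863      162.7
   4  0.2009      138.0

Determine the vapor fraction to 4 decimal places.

ψ = 0.7341

Raoult's law: Kᵢ = Pᵢˢᵃᵗ/P = Pᵢˢᵃᵗ/320.9.
  K_1 = 805.1/320.9 = 2.508881, K_2 = 540.1/320.9 = 1.683079, K_3 = 162.7/320.9 = 0.507012, K_4 = 138.0/320.9 = 0.430041
Iterate (Newton) starting at ψ = 0.5:
  ψ = 0.5000: g = 0.11336, g' = -0.4804 → ψ = 0.7360
  ψ = 0.7360: g = -0.00096, g' = -0.5041 → ψ = 0.7341
Converged at ψ = 0.7341.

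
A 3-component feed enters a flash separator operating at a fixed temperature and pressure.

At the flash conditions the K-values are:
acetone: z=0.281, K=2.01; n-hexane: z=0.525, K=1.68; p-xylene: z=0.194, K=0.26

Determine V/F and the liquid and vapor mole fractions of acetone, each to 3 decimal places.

Newton–Raphson from V/F = 0.49:
  V/F = 0.490: g = 0.2324, g' = -0.526 → V/F = 0.932
  V/F = 0.932: g = -0.0973, g' = -1.268 → V/F = 0.855
  V/F = 0.855: g = -0.0126, g' = -0.966 → V/F = 0.842
  V/F = 0.842: g = -0.0002, g' = -0.929 → V/F = 0.841
Converged at V/F = 0.841.
Compositions from xᵢ = zᵢ/(1+V/F(Kᵢ−1)), yᵢ = Kᵢxᵢ:
  acetone: x = 0.152, y = 0.305
  n-hexane: x = 0.334, y = 0.561
  p-xylene: x = 0.514, y = 0.134

V/F = 0.841, x_acetone = 0.152, y_acetone = 0.305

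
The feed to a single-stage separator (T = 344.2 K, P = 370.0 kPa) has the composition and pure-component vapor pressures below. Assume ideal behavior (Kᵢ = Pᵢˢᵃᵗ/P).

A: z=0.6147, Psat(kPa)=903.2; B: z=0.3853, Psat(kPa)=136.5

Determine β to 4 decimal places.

β = 0.7067

Raoult's law: Kᵢ = Pᵢˢᵃᵗ/P = Pᵢˢᵃᵗ/370.0.
  K_A = 903.2/370.0 = 2.441081, K_B = 136.5/370.0 = 0.368919
Let β = V/F and solve Σ zᵢ(Kᵢ−1)/(1+β(Kᵢ−1)) = 0.
Feasibility: ΣzᵢKᵢ = 1.6427, Σzᵢ/Kᵢ = 1.2962 — both > 1, two phases present.
Binary case is linear: z₁(K₁−1)(1+β(K₂−1)) + z₂(K₂−1)(1+β(K₁−1)) = 0
⇒ β = [z₁(K₁−1)+z₂(K₂−1)] / [−(K₁−1)(K₂−1)] = 0.64268/0.90944 = 0.7067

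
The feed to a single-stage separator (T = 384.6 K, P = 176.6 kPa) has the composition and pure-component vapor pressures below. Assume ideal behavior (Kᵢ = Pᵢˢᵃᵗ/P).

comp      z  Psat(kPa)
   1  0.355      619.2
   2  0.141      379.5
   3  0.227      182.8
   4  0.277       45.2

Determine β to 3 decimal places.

Raoult's law: Kᵢ = Pᵢˢᵃᵗ/P = Pᵢˢᵃᵗ/176.6.
  K_1 = 619.2/176.6 = 3.50623, K_2 = 379.5/176.6 = 2.14892, K_3 = 182.8/176.6 = 1.03511, K_4 = 45.2/176.6 = 0.25595
Iterate (Newton) starting at β = 0.41:
  β = 0.410: g = 0.2602, g' = -0.946 → β = 0.685
  β = 0.685: g = 0.0056, g' = -0.999 → β = 0.691
Converged at β = 0.691.

β = 0.691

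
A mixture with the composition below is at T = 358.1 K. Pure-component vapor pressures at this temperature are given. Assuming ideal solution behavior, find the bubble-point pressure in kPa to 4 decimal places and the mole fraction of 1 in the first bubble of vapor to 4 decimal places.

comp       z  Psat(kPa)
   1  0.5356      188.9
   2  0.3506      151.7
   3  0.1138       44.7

At the bubble point ψ → 0, so ΣzᵢKᵢ = 1 with Kᵢ = Pᵢˢᵃᵗ/P ⇒ P = ΣzᵢPᵢˢᵃᵗ.
P = 0.5356·188.9 + 0.3506·151.7 + 0.1138·44.7 = 159.4477 kPa
yᵢ = zᵢPᵢˢᵃᵗ/P ⇒ y_1 = 0.5356·188.9/159.4477 = 0.6345

Pbub = 159.4477 kPa, y_1 = 0.6345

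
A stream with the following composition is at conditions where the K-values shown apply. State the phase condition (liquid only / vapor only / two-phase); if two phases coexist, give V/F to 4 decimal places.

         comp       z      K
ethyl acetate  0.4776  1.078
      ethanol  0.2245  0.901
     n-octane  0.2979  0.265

liquid only

ΣzᵢKᵢ = 0.7961; Σzᵢ/Kᵢ = 1.8164.
Since ΣzᵢKᵢ < 1 the mixture is below its bubble point — single liquid phase.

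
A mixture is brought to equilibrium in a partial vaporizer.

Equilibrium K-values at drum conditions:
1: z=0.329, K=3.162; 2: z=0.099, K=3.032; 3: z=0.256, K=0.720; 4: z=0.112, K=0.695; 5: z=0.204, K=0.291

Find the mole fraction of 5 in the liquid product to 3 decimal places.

Material balance + equilibrium reduce to Σ zᵢ(Kᵢ−1)/(1+ψ(Kᵢ−1)) = 0.
g(0) = ΣzᵢKᵢ − 1 = 0.662 and g(1) = 1 − Σzᵢ/Kᵢ = -0.354, so a root lies in (0, 1).
Newton–Raphson from ψ = 0.5:
  ψ = 0.500: g = 0.0939, g' = -0.743 → ψ = 0.626
  ψ = 0.626: g = 0.0014, g' = -0.734 → ψ = 0.628
Converged at ψ = 0.628.
Compositions from xᵢ = zᵢ/(1+ψ(Kᵢ−1)), yᵢ = Kᵢxᵢ:
  1: x = 0.140, y = 0.441
  2: x = 0.043, y = 0.132
  3: x = 0.311, y = 0.224
  4: x = 0.139, y = 0.096
  5: x = 0.368, y = 0.107

x_5 = 0.368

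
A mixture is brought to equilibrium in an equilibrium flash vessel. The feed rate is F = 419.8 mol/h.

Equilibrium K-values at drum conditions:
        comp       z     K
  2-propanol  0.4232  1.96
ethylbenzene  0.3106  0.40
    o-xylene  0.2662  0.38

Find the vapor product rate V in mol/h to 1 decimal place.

Rachford–Rice: g(ψ) = Σ zᵢ(Kᵢ−1)/(1+ψ(Kᵢ−1)) = 0.
Feasibility: ΣzᵢKᵢ = 1.0549, Σzᵢ/Kᵢ = 1.6929 — both > 1, two phases present.
Iterate (Newton) starting at ψ = 0.56:
  ψ = 0.5600: g = -0.26926, g' = -0.6587 → ψ = 0.1512
  ψ = 0.1512: g = -0.03231, g' = -0.5572 → ψ = 0.0932
  ψ = 0.0932: g = 0.00032, g' = -0.5693 → ψ = 0.0938
Converged at ψ = 0.0938.
Then V = ψ·F = 0.0938·419.8 = 39.4 mol/h and L = F − V = 380.4 mol/h.

V = 39.4 mol/h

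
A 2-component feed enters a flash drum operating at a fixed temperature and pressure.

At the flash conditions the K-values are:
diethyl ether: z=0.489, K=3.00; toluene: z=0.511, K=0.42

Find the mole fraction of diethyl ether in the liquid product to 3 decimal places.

Material balance + equilibrium reduce to Σ zᵢ(Kᵢ−1)/(1+ψ(Kᵢ−1)) = 0.
Feasibility: ΣzᵢKᵢ = 1.682, Σzᵢ/Kᵢ = 1.380 — both > 1, two phases present.
Newton–Raphson from ψ = 0.5:
  ψ = 0.500: g = 0.0716, g' = -0.830 → ψ = 0.586
  ψ = 0.586: g = 0.0011, g' = -0.809 → ψ = 0.588
Converged at ψ = 0.588.
Compositions from xᵢ = zᵢ/(1+ψ(Kᵢ−1)), yᵢ = Kᵢxᵢ:
  diethyl ether: x = 0.225, y = 0.674
  toluene: x = 0.775, y = 0.326

x_diethyl ether = 0.225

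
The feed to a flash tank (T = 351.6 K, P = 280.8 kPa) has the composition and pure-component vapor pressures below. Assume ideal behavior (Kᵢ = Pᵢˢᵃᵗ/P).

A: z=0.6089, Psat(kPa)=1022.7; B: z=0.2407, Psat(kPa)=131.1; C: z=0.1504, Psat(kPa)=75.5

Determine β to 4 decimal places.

β = 0.8248

Raoult's law: Kᵢ = Pᵢˢᵃᵗ/P = Pᵢˢᵃᵗ/280.8.
  K_A = 1022.7/280.8 = 3.642094, K_B = 131.1/280.8 = 0.466880, K_C = 75.5/280.8 = 0.268875
Let β = V/F and solve Σ zᵢ(Kᵢ−1)/(1+β(Kᵢ−1)) = 0.
g(0) = ΣzᵢKᵢ − 1 = 1.3705 and g(1) = 1 − Σzᵢ/Kᵢ = -0.2421, so a root lies in (0, 1).
Newton–Raphson from β = 0.5:
  β = 0.5000: g = 0.34484, g' = -1.1159 → β = 0.8090
  β = 0.8090: g = 0.01793, g' = -1.1251 → β = 0.8250
  β = 0.8250: g = -0.00019, g' = -1.1489 → β = 0.8248
Converged at β = 0.8248.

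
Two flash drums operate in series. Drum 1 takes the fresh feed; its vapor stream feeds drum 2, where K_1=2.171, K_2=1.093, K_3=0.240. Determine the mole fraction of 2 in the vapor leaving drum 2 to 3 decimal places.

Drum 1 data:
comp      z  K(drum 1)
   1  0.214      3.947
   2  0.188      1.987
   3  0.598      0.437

y_2 (drum 2) = 0.286

Drum 1:
Let ψ₁ = V/F and solve Σ zᵢ(Kᵢ−1)/(1+ψ₁(Kᵢ−1)) = 0.
Feasibility: ΣzᵢKᵢ = 1.480, Σzᵢ/Kᵢ = 1.517 — both > 1, two phases present.
Newton–Raphson from ψ₁ = 0.5:
  ψ₁ = 0.500: g = -0.0894, g' = -0.753 → ψ₁ = 0.381
  ψ₁ = 0.381: g = 0.0031, g' = -0.816 → ψ₁ = 0.385
Converged at ψ₁ = 0.385.
Drum-1 compositions:
  1: x = 0.100, y = 0.396
  2: x = 0.136, y = 0.271
  3: x = 0.764, y = 0.334
Drum-2 feed = drum-1 vapor: z₂ = (0.3957, 0.2707, 0.3337).
Drum 2:
Rachford–Rice: g(ψ₂) = Σ zᵢ(Kᵢ−1)/(1+ψ₂(Kᵢ−1)) = 0.
Feasibility: ΣzᵢKᵢ = 1.235, Σzᵢ/Kᵢ = 1.820 — both > 1, two phases present.
Newton iteration, ψ₂⁰ = 0.53:
  ψ₂ = 0.530: g = -0.1147, g' = -0.749 → ψ₂ = 0.377
  ψ₂ = 0.377: g = -0.0096, g' = -0.642 → ψ₂ = 0.362
Converged at ψ₂ = 0.362.
  1: x = 0.278, y = 0.603
  2: x = 0.262, y = 0.286
  3: x = 0.460, y = 0.110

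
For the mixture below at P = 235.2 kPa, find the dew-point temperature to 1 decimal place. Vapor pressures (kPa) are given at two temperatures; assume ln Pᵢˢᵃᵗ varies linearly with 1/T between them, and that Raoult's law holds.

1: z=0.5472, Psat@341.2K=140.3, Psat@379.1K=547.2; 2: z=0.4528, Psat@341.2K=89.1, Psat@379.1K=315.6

T = 361.9 K

Dew-point temperature: Σzᵢ·P/Pᵢˢᵃᵗ(T) = 1. Interpolate ln Pᵢˢᵃᵗ = aᵢ + bᵢ/T.
  T = 341.2 K: ΣzᵢP/Pᵢˢᵃᵗ = 2.1126
  T = 379.1 K: ΣzᵢP/Pᵢˢᵃᵗ = 0.5726
  T = 360.1 K: ΣzᵢP/Pᵢˢᵃᵗ = 1.0643
  T = 369.6 K: ΣzᵢP/Pᵢˢᵃᵗ = 0.7744
  T = 364.9 K: ΣzᵢP/Pᵢˢᵃᵗ = 0.9045
  T = 362.5 K: ΣzᵢP/Pᵢˢᵃᵗ = 0.9806
Interpolating between 360.1 K and 362.5 K gives T ≈ 361.9 K.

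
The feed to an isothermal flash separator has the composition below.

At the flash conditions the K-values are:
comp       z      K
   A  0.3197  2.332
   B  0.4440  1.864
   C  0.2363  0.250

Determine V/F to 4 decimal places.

V/F = 0.7906

Rachford–Rice: g(V/F) = Σ zᵢ(Kᵢ−1)/(1+V/F(Kᵢ−1)) = 0.
Check two-phase: ΣzᵢKᵢ = 1.6322 > 1 and Σzᵢ/Kᵢ = 1.3205 > 1, so g(0) = 0.6322 > 0 and g(1) = -0.3205 < 0.
Newton iteration, V/F⁰ = 0.5:
  V/F = 0.5000: g = 0.23993, g' = -0.7063 → V/F = 0.8397
  V/F = 0.8397: g = -0.05539, g' = -1.2075 → V/F = 0.7939
  V/F = 0.7939: g = -0.00349, g' = -1.0625 → V/F = 0.7906
Converged at V/F = 0.7906.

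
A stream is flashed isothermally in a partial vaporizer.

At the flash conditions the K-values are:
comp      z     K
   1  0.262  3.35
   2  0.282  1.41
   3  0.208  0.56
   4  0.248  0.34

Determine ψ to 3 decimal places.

Newton iteration, ψ⁰ = 0.5:
  ψ = 0.500: g = 0.0174, g' = -0.645 → ψ = 0.527
Converged at ψ = 0.527.

ψ = 0.527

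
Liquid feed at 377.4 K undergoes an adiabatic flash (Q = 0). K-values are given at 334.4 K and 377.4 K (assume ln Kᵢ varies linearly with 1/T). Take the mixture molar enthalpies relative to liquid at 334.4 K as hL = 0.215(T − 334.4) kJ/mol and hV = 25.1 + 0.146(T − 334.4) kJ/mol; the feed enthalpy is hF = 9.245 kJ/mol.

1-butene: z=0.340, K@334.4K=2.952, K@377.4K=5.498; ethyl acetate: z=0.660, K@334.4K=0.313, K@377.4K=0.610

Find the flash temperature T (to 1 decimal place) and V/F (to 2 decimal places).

T = 345.4 K, V/F = 0.28

Adiabatic flash: solve Rachford–Rice at each trial T, then check hF = ψ·hV(T) + (1−ψ)·hL(T).
  T = 334.4 K: K = (2.952, 0.313), RR gives ψ = 0.157, H_out = 3.935 kJ/mol
  T = 377.4 K: K = (5.498, 0.610), RR gives ψ = 0.725, H_out = 25.293 kJ/mol
  T = 355.9 K: K = (4.105, 0.446), RR gives ψ = 0.401, H_out = 14.093 kJ/mol
  T = 345.1 K: K = (3.496, 0.375), RR gives ψ = 0.280, H_out = 9.119 kJ/mol
  T = 350.5 K: K = (3.793, 0.410), RR gives ψ = 0.340, H_out = 11.608 kJ/mol
  T = 347.8 K: K = (3.643, 0.392), RR gives ψ = 0.310, H_out = 10.368 kJ/mol
  T = 346.5 K: K = (3.572, 0.384), RR gives ψ = 0.295, H_out = 9.768 kJ/mol
Linear interpolation between T = 345.1 (H_out = 9.119) and T = 346.5 (H_out = 9.768) on hF = 9.245 gives T ≈ 345.4 K, at which ψ = 0.28.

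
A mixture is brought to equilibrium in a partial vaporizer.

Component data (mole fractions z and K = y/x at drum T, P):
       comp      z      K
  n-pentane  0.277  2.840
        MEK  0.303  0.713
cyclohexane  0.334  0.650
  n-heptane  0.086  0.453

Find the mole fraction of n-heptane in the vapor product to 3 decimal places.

Iterate (Newton) starting at β = 0.66:
  β = 0.660: g = -0.1028, g' = -0.361 → β = 0.376
  β = 0.376: g = 0.0101, g' = -0.454 → β = 0.398
Converged at β = 0.398.
Compositions from xᵢ = zᵢ/(1+β(Kᵢ−1)), yᵢ = Kᵢxᵢ:
  n-pentane: x = 0.160, y = 0.454
  MEK: x = 0.342, y = 0.244
  cyclohexane: x = 0.388, y = 0.252
  n-heptane: x = 0.110, y = 0.050

y_n-heptane = 0.050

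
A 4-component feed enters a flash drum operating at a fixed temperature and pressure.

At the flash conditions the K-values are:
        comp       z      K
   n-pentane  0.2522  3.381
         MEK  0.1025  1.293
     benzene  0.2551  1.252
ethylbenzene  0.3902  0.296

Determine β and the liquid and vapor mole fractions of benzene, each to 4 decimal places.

Material balance + equilibrium reduce to Σ zᵢ(Kᵢ−1)/(1+β(Kᵢ−1)) = 0.
Feasibility: ΣzᵢKᵢ = 1.4201, Σzᵢ/Kᵢ = 1.6759 — both > 1, two phases present.
Iterate (Newton) starting at β = 0.39:
  β = 0.3900: g = 0.01818, g' = -0.7724 → β = 0.4135
  β = 0.4135: g = 0.00006, g' = -0.7681 → β = 0.4136
Converged at β = 0.4136.
Compositions from xᵢ = zᵢ/(1+β(Kᵢ−1)), yᵢ = Kᵢxᵢ:
  n-pentane: x = 0.1271, y = 0.4296
  MEK: x = 0.0914, y = 0.1182
  benzene: x = 0.2310, y = 0.2892
  ethylbenzene: x = 0.5505, y = 0.1629

β = 0.4136, x_benzene = 0.2310, y_benzene = 0.2892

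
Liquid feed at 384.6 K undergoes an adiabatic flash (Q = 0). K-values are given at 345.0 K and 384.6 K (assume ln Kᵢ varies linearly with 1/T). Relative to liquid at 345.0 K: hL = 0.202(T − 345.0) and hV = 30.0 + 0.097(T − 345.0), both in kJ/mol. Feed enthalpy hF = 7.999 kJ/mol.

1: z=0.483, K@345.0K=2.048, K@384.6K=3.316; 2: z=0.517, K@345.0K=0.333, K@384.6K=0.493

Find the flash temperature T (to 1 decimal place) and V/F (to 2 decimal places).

Adiabatic flash: solve Rachford–Rice at each trial T, then check hF = ψ·hV(T) + (1−ψ)·hL(T).
  T = 345.0 K: K = (2.048, 0.333), RR gives ψ = 0.231, H_out = 6.925 kJ/mol
  T = 384.6 K: K = (3.316, 0.493), RR gives ψ = 0.729, H_out = 26.849 kJ/mol
  T = 364.8 K: K = (2.640, 0.410), RR gives ψ = 0.503, H_out = 18.038 kJ/mol
  T = 354.9 K: K = (2.334, 0.370), RR gives ψ = 0.379, H_out = 12.988 kJ/mol
  T = 349.9 K: K = (2.187, 0.351), RR gives ψ = 0.309, H_out = 10.097 kJ/mol
  T = 347.4 K: K = (2.115, 0.342), RR gives ψ = 0.270, H_out = 8.527 kJ/mol
Linear interpolation between T = 345.0 (H_out = 6.925) and T = 347.4 (H_out = 8.527) on hF = 7.999 gives T ≈ 346.6 K, at which ψ = 0.26.

T = 346.6 K, V/F = 0.26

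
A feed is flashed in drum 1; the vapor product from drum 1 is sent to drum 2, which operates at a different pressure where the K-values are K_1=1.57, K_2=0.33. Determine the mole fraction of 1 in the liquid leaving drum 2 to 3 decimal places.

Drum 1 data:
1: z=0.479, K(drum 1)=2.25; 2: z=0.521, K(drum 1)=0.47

x_1 (drum 2) = 0.540

Drum 1:
Material balance + equilibrium reduce to Σ zᵢ(Kᵢ−1)/(1+ψ₁(Kᵢ−1)) = 0.
Check two-phase: ΣzᵢKᵢ = 1.323 > 1 and Σzᵢ/Kᵢ = 1.321 > 1, so g(0) = 0.323 > 0 and g(1) = -0.321 < 0.
Binary case is linear: z₁(K₁−1)(1+ψ₁(K₂−1)) + z₂(K₂−1)(1+ψ₁(K₁−1)) = 0
⇒ ψ₁ = [z₁(K₁−1)+z₂(K₂−1)] / [−(K₁−1)(K₂−1)] = 0.3226/0.6625 = 0.487
Drum-1 compositions:
  1: x = 0.298, y = 0.670
  2: x = 0.702, y = 0.330
Drum-2 feed = drum-1 vapor: z₂ = (0.6699, 0.3301).
Drum 2:
Material balance + equilibrium reduce to Σ zᵢ(Kᵢ−1)/(1+ψ₂(Kᵢ−1)) = 0.
Feasibility: ΣzᵢKᵢ = 1.161, Σzᵢ/Kᵢ = 1.427 — both > 1, two phases present.
Binary case is linear: z₁(K₁−1)(1+ψ₂(K₂−1)) + z₂(K₂−1)(1+ψ₂(K₁−1)) = 0
⇒ ψ₂ = [z₁(K₁−1)+z₂(K₂−1)] / [−(K₁−1)(K₂−1)] = 0.1607/0.3819 = 0.421
  1: x = 0.540, y = 0.848
  2: x = 0.460, y = 0.152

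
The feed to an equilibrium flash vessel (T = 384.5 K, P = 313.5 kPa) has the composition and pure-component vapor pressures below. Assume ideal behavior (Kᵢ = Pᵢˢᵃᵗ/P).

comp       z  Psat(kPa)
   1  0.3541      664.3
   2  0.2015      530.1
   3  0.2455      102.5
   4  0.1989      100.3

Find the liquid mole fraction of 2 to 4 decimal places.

x_2 = 0.1618

Raoult's law: Kᵢ = Pᵢˢᵃᵗ/P = Pᵢˢᵃᵗ/313.5.
  K_1 = 664.3/313.5 = 2.118979, K_2 = 530.1/313.5 = 1.690909, K_3 = 102.5/313.5 = 0.326954, K_4 = 100.3/313.5 = 0.319936
Rachford–Rice: g(β) = Σ zᵢ(Kᵢ−1)/(1+β(Kᵢ−1)) = 0.
g(0) = ΣzᵢKᵢ − 1 = 0.2350 and g(1) = 1 − Σzᵢ/Kᵢ = -0.6588, so a root lies in (0, 1).
Newton iteration, β⁰ = 0.67:
  β = 0.6700: g = -0.22780, g' = -0.8691 → β = 0.4079
  β = 0.4079: g = -0.03428, g' = -0.6550 → β = 0.3556
  β = 0.3556: g = -0.00040, g' = -0.6411 → β = 0.3549
Converged at β = 0.3549.
Compositions from xᵢ = zᵢ/(1+β(Kᵢ−1)), yᵢ = Kᵢxᵢ:
  1: x = 0.2534, y = 0.5370
  2: x = 0.1618, y = 0.2736
  3: x = 0.3226, y = 0.1055
  4: x = 0.2622, y = 0.0839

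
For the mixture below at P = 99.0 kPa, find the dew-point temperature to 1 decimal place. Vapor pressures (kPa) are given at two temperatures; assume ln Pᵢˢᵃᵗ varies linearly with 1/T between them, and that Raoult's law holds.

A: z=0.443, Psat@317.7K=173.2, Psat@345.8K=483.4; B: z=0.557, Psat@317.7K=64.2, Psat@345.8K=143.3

T = 320.9 K

Dew-point temperature: Σzᵢ·P/Pᵢˢᵃᵗ(T) = 1. Interpolate ln Pᵢˢᵃᵗ = aᵢ + bᵢ/T.
  T = 317.7 K: ΣzᵢP/Pᵢˢᵃᵗ = 1.1121
  T = 345.8 K: ΣzᵢP/Pᵢˢᵃᵗ = 0.4755
  T = 331.8 K: ΣzᵢP/Pᵢˢᵃᵗ = 0.7125
  T = 324.8 K: ΣzᵢP/Pᵢˢᵃᵗ = 0.8842
  T = 321.2 K: ΣzᵢP/Pᵢˢᵃᵗ = 0.9919
  T = 319.4 K: ΣzᵢP/Pᵢˢᵃᵗ = 1.0517
  T = 320.3 K: ΣzᵢP/Pᵢˢᵃᵗ = 1.0213
  T = 320.8 K: ΣzᵢP/Pᵢˢᵃᵗ = 1.0048
Interpolating between 320.8 K and 321.2 K gives T ≈ 320.9 K.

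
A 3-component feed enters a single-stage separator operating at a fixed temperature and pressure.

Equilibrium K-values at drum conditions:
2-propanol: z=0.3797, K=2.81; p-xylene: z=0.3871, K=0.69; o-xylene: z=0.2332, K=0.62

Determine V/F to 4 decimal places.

Material balance + equilibrium reduce to Σ zᵢ(Kᵢ−1)/(1+V/F(Kᵢ−1)) = 0.
Check two-phase: ΣzᵢKᵢ = 1.4786 > 1 and Σzᵢ/Kᵢ = 1.0723 > 1, so g(0) = 0.4786 > 0 and g(1) = -0.0723 < 0.
Iterate (Newton) starting at V/F = 0.61:
  V/F = 0.6100: g = 0.06329, g' = -0.3946 → V/F = 0.7704
  V/F = 0.7704: g = 0.00408, g' = -0.3485 → V/F = 0.7821
Converged at V/F = 0.7821.

V/F = 0.7821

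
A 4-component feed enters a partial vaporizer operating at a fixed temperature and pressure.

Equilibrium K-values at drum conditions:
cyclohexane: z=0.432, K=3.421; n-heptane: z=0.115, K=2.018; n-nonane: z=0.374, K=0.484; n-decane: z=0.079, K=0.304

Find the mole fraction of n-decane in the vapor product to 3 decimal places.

y_n-decane = 0.051

Material balance + equilibrium reduce to Σ zᵢ(Kᵢ−1)/(1+ψ(Kᵢ−1)) = 0.
Check two-phase: ΣzᵢKᵢ = 1.915 > 1 and Σzᵢ/Kᵢ = 1.216 > 1, so g(0) = 0.915 > 0 and g(1) = -0.216 < 0.
Newton–Raphson from ψ = 0.69:
  ψ = 0.690: g = 0.0549, g' = -0.778 → ψ = 0.761
  ψ = 0.761: g = -0.0004, g' = -0.794 → ψ = 0.760
Converged at ψ = 0.760.
Compositions from xᵢ = zᵢ/(1+ψ(Kᵢ−1)), yᵢ = Kᵢxᵢ:
  cyclohexane: x = 0.152, y = 0.520
  n-heptane: x = 0.065, y = 0.131
  n-nonane: x = 0.615, y = 0.298
  n-decane: x = 0.168, y = 0.051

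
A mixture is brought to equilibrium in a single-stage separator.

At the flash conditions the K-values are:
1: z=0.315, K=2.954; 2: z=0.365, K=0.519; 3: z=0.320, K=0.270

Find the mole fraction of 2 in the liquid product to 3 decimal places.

Material balance + equilibrium reduce to Σ zᵢ(Kᵢ−1)/(1+V/F(Kᵢ−1)) = 0.
Feasibility: ΣzᵢKᵢ = 1.206, Σzᵢ/Kᵢ = 1.995 — both > 1, two phases present.
Newton–Raphson from V/F = 0.5:
  V/F = 0.500: g = -0.2877, g' = -0.877 → V/F = 0.172
  V/F = 0.172: g = 0.0022, g' = -0.997 → V/F = 0.174
Converged at V/F = 0.174.
Compositions from xᵢ = zᵢ/(1+V/F(Kᵢ−1)), yᵢ = Kᵢxᵢ:
  1: x = 0.235, y = 0.694
  2: x = 0.398, y = 0.207
  3: x = 0.367, y = 0.099

x_2 = 0.398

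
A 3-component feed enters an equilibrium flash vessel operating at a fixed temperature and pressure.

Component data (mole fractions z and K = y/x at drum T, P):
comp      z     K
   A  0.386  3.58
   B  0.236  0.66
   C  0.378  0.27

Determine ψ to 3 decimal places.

Iterate (Newton) starting at ψ = 0.5:
  ψ = 0.500: g = -0.0963, g' = -1.029 → ψ = 0.406
  ψ = 0.406: g = 0.0007, g' = -1.056 → ψ = 0.407
Converged at ψ = 0.407.

ψ = 0.407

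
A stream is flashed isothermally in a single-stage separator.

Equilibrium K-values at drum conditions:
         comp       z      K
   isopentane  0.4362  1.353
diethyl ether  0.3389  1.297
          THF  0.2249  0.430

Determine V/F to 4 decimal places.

V/F = 0.6743

Material balance + equilibrium reduce to Σ zᵢ(Kᵢ−1)/(1+V/F(Kᵢ−1)) = 0.
g(0) = ΣzᵢKᵢ − 1 = 0.1264 and g(1) = 1 − Σzᵢ/Kᵢ = -0.1067, so a root lies in (0, 1).
Newton iteration, V/F⁰ = 0.63:
  V/F = 0.6300: g = 0.01073, g' = -0.2355 → V/F = 0.6756
  V/F = 0.6756: g = -0.00031, g' = -0.2494 → V/F = 0.6743
Converged at V/F = 0.6743.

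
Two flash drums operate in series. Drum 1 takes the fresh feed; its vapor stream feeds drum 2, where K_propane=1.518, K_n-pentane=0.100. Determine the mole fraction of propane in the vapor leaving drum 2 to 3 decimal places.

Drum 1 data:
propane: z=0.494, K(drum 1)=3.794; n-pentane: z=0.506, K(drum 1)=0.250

Drum 1:
Rachford–Rice: g(ψ₁) = Σ zᵢ(Kᵢ−1)/(1+ψ₁(Kᵢ−1)) = 0.
Feasibility: ΣzᵢKᵢ = 2.001, Σzᵢ/Kᵢ = 2.154 — both > 1, two phases present.
Binary case is linear: z₁(K₁−1)(1+ψ₁(K₂−1)) + z₂(K₂−1)(1+ψ₁(K₁−1)) = 0
⇒ ψ₁ = [z₁(K₁−1)+z₂(K₂−1)] / [−(K₁−1)(K₂−1)] = 1.0007/2.0955 = 0.478
Drum-1 compositions:
  propane: x = 0.212, y = 0.803
  n-pentane: x = 0.788, y = 0.197
Drum-2 feed = drum-1 vapor: z₂ = (0.8029, 0.1971).
Drum 2:
Binary case is linear: z₁(K₁−1)(1+ψ₂(K₂−1)) + z₂(K₂−1)(1+ψ₂(K₁−1)) = 0
⇒ ψ₂ = [z₁(K₁−1)+z₂(K₂−1)] / [−(K₁−1)(K₂−1)] = 0.2385/0.4662 = 0.512
  propane: x = 0.635, y = 0.963
  n-pentane: x = 0.365, y = 0.037

y_propane (drum 2) = 0.963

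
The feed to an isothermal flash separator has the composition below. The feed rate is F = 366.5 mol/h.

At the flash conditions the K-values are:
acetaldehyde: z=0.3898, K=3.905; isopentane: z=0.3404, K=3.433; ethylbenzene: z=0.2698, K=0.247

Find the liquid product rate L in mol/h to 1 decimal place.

L = 48.1 mol/h

Material balance + equilibrium reduce to Σ zᵢ(Kᵢ−1)/(1+ψ(Kᵢ−1)) = 0.
g(0) = ΣzᵢKᵢ − 1 = 1.7574 and g(1) = 1 − Σzᵢ/Kᵢ = -0.2913, so a root lies in (0, 1).
Iterate (Newton) starting at ψ = 0.52:
  ψ = 0.5200: g = 0.48276, g' = -1.3278 → ψ = 0.8836
  ψ = 0.8836: g = -0.02661, g' = -1.8275 → ψ = 0.8690
  ψ = 0.8690: g = -0.00055, g' = -1.7531 → ψ = 0.8687
Converged at ψ = 0.8687.
Then V = ψ·F = 0.8687·366.5 = 318.4 mol/h and L = F − V = 48.1 mol/h.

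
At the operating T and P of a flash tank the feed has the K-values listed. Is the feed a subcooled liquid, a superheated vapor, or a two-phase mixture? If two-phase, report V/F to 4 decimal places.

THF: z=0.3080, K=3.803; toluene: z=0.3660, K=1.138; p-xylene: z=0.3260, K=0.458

ΣzᵢKᵢ = 1.7371; Σzᵢ/Kᵢ = 1.1144.
Both exceed 1, so a two-phase solution exists.
Let ψ = V/F and solve Σ zᵢ(Kᵢ−1)/(1+ψ(Kᵢ−1)) = 0.
Iterate (Newton) starting at ψ = 0.51:
  ψ = 0.5100: g = 0.15834, g' = -0.5990 → ψ = 0.7744
  ψ = 0.7744: g = 0.01344, g' = -0.5308 → ψ = 0.7997
  ψ = 0.7997: g = -0.00004, g' = -0.5343 → ψ = 0.7996
Converged at ψ = 0.7996.

two-phase, V/F = 0.7996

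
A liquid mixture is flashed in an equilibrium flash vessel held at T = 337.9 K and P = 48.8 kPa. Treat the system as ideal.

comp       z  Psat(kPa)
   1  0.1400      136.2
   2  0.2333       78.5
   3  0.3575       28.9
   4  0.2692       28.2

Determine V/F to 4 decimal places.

Raoult's law: Kᵢ = Pᵢˢᵃᵗ/P = Pᵢˢᵃᵗ/48.8.
  K_1 = 136.2/48.8 = 2.790984, K_2 = 78.5/48.8 = 1.608607, K_3 = 28.9/48.8 = 0.592213, K_4 = 28.2/48.8 = 0.577869
Newton iteration, V/F⁰ = 0.5:
  V/F = 0.5000: g = -0.08602, g' = -0.3467 → V/F = 0.2519
  V/F = 0.2519: g = 0.00628, g' = -0.4121 → V/F = 0.2671
  V/F = 0.2671: g = 0.00005, g' = -0.4052 → V/F = 0.2672
Converged at V/F = 0.2672.

V/F = 0.2672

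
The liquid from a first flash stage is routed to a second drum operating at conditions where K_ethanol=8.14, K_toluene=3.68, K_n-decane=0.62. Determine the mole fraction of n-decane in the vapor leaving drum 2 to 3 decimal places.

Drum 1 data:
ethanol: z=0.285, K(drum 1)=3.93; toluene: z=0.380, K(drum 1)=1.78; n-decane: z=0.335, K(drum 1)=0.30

Drum 1:
Material balance + equilibrium reduce to Σ zᵢ(Kᵢ−1)/(1+ψ₁(Kᵢ−1)) = 0.
g(0) = ΣzᵢKᵢ − 1 = 0.897 and g(1) = 1 − Σzᵢ/Kᵢ = -0.403, so a root lies in (0, 1).
Iterate (Newton) starting at ψ₁ = 0.5:
  ψ₁ = 0.500: g = 0.1912, g' = -0.911 → ψ₁ = 0.710
  ψ₁ = 0.710: g = -0.0043, g' = -1.002 → ψ₁ = 0.706
Converged at ψ₁ = 0.706.
Drum-1 compositions:
  ethanol: x = 0.093, y = 0.365
  toluene: x = 0.245, y = 0.436
  n-decane: x = 0.662, y = 0.199
Drum-2 feed = drum-1 liquid: z₂ = (0.0929, 0.2451, 0.6620).
Drum 2:
Let ψ₂ = V/F and solve Σ zᵢ(Kᵢ−1)/(1+ψ₂(Kᵢ−1)) = 0.
Feasibility: ΣzᵢKᵢ = 2.069, Σzᵢ/Kᵢ = 1.146 — both > 1, two phases present.
Iterate (Newton) starting at ψ₂ = 0.56:
  ψ₂ = 0.560: g = 0.0758, g' = -0.625 → ψ₂ = 0.681
  ψ₂ = 0.681: g = 0.0062, g' = -0.532 → ψ₂ = 0.693
Converged at ψ₂ = 0.693.
  ethanol: x = 0.016, y = 0.127
  toluene: x = 0.086, y = 0.316
  n-decane: x = 0.899, y = 0.557

y_n-decane (drum 2) = 0.557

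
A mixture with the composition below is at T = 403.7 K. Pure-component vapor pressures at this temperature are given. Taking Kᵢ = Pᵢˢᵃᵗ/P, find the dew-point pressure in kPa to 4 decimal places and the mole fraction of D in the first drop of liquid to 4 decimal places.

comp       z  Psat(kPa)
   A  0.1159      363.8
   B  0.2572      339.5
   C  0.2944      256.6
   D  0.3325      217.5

At the dew point ψ → 1, so Σzᵢ/Kᵢ = 1 with Kᵢ = Pᵢˢᵃᵗ/P ⇒ 1/P = Σzᵢ/Pᵢˢᵃᵗ.
1/P = 0.1159/363.8 + 0.2572/339.5 + 0.2944/256.6 + 0.3325/217.5 = 0.0037522 ⇒ P = 266.5094 kPa
xᵢ = zᵢP/Pᵢˢᵃᵗ ⇒ x_D = 0.3325·266.5094/217.5 = 0.4074

Pdew = 266.5094 kPa, x_D = 0.4074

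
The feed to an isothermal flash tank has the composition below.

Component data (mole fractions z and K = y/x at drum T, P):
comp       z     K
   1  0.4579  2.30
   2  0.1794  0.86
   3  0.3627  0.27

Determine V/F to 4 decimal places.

Rachford–Rice: g(V/F) = Σ zᵢ(Kᵢ−1)/(1+V/F(Kᵢ−1)) = 0.
g(0) = ΣzᵢKᵢ − 1 = 0.3054 and g(1) = 1 − Σzᵢ/Kᵢ = -0.7510, so a root lies in (0, 1).
Iterate (Newton) starting at V/F = 0.4:
  V/F = 0.4000: g = -0.00895, g' = -0.7245 → V/F = 0.3876
Converged at V/F = 0.3876.

V/F = 0.3876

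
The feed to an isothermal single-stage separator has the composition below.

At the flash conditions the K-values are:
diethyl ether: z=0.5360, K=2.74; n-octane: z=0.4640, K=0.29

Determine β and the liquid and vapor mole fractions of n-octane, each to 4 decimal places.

β = 0.4883, x_n-octane = 0.7102, y_n-octane = 0.2060

Material balance + equilibrium reduce to Σ zᵢ(Kᵢ−1)/(1+β(Kᵢ−1)) = 0.
Feasibility: ΣzᵢKᵢ = 1.6032, Σzᵢ/Kᵢ = 1.7956 — both > 1, two phases present.
Binary case is linear: z₁(K₁−1)(1+β(K₂−1)) + z₂(K₂−1)(1+β(K₁−1)) = 0
⇒ β = [z₁(K₁−1)+z₂(K₂−1)] / [−(K₁−1)(K₂−1)] = 0.60320/1.23540 = 0.4883
Compositions from xᵢ = zᵢ/(1+β(Kᵢ−1)), yᵢ = Kᵢxᵢ:
  diethyl ether: x = 0.2898, y = 0.7940
  n-octane: x = 0.7102, y = 0.2060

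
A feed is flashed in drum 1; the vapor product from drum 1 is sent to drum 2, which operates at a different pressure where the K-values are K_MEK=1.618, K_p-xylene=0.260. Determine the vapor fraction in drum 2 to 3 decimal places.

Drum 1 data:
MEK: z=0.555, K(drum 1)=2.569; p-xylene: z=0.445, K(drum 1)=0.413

V/F (drum 2) = 0.459

Drum 1:
Binary case is linear: z₁(K₁−1)(1+ψ₁(K₂−1)) + z₂(K₂−1)(1+ψ₁(K₁−1)) = 0
⇒ ψ₁ = [z₁(K₁−1)+z₂(K₂−1)] / [−(K₁−1)(K₂−1)] = 0.6096/0.9210 = 0.662
Drum-1 compositions:
  MEK: x = 0.272, y = 0.699
  p-xylene: x = 0.728, y = 0.301
Drum-2 feed = drum-1 vapor: z₂ = (0.6994, 0.3006).
Drum 2:
Let ψ₂ = V/F and solve Σ zᵢ(Kᵢ−1)/(1+ψ₂(Kᵢ−1)) = 0.
Check two-phase: ΣzᵢKᵢ = 1.210 > 1 and Σzᵢ/Kᵢ = 1.588 > 1, so g(0) = 0.210 > 0 and g(1) = -0.588 < 0.
Binary case is linear: z₁(K₁−1)(1+ψ₂(K₂−1)) + z₂(K₂−1)(1+ψ₂(K₁−1)) = 0
⇒ ψ₂ = [z₁(K₁−1)+z₂(K₂−1)] / [−(K₁−1)(K₂−1)] = 0.2098/0.4573 = 0.459
  MEK: x = 0.545, y = 0.882
  p-xylene: x = 0.455, y = 0.118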